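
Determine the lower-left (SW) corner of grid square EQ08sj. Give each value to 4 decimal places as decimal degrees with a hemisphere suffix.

78.3750° N, 98.5000° W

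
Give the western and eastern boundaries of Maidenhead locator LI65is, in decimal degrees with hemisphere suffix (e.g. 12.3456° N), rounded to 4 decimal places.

Field L=11, I=8: +11·20° lon, +8·10° lat → SW at lon 40°, lat -10°.
Square 6, 5: +6·2° lon, +5·1° lat → SW at lon 52°, lat -5°.
Subsquare i=8, s=18: +8·0.0833333° lon, +18·0.0416667° lat → SW at lon 52.6667°, lat -4.25°.
Cell spans 0.0833333° lon × 0.0416667° lat.
west 52.6667° E, east 52.7500° E.

52.6667° E, 52.7500° E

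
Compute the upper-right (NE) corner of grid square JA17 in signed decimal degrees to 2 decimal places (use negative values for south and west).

Field J=9, A=0: +9·20° lon, +0·10° lat → SW at lon 0°, lat -90°.
Square 1, 7: +1·2° lon, +7·1° lat → SW at lon 2°, lat -83°.
Cell spans 2° lon × 1° lat. NE corner is SW corner plus one full cell.
latitude -82.00, longitude 4.00.

-82.00, 4.00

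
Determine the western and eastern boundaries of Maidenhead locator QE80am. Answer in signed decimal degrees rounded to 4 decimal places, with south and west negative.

Field Q=16, E=4: +16·20° lon, +4·10° lat → SW at lon 140°, lat -50°.
Square 8, 0: +8·2° lon, +0·1° lat → SW at lon 156°, lat -50°.
Subsquare a=0, m=12: +0·0.0833333° lon, +12·0.0416667° lat → SW at lon 156°, lat -49.5°.
Cell spans 0.0833333° lon × 0.0416667° lat.
west 156.0000, east 156.0833.

156.0000, 156.0833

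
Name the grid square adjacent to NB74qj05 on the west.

NB74pj95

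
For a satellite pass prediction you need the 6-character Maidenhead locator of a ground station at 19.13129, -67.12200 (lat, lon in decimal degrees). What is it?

FK69kd

Add 180° to longitude and 90° to latitude: 112.8780, 109.1313.
Field (20°×10°, letters A–R): 112.8780/20 → 5 → F, 109.1313/10 → 10 → K; chars FK.
Square (2°×1°, digits 0–9): 12.8780/2 → 6, 9.1313/1 → 9; chars 69.
Subsquare (5′×2.5′, letters a–x): 0.8780/0.0833333 → 10 → k, 0.1313/0.0416667 → 3 → d; chars kd.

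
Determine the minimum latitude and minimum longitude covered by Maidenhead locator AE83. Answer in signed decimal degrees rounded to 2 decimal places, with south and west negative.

-47.00, -164.00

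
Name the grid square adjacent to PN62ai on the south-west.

PN52xh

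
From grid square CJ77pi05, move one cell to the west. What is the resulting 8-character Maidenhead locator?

Longitude extended square 0; −1 → -1, wraps to 9, carry into subsquare.
Longitude subsquare p = 15; −1 → 14 = o.
The latitude characters are unchanged.

CJ77oi95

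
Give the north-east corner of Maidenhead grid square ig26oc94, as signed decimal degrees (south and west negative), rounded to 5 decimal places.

-23.89583, -14.75000

Field I=8, G=6: +8·20° lon, +6·10° lat → SW at lon -20°, lat -30°.
Square 2, 6: +2·2° lon, +6·1° lat → SW at lon -16°, lat -24°.
Subsquare o=14, c=2: +14·0.0833333° lon, +2·0.0416667° lat → SW at lon -14.8333°, lat -23.9167°.
Extended square 9, 4: +9·0.00833333° lon, +4·0.00416667° lat → SW at lon -14.7583°, lat -23.9°.
Cell spans 0.00833333° lon × 0.00416667° lat. NE corner is SW corner plus one full cell.
latitude -23.89583, longitude -14.75000.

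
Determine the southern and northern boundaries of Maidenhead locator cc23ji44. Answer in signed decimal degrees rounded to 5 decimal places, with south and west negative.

Field C=2, C=2: +2·20° lon, +2·10° lat → SW at lon -140°, lat -70°.
Square 2, 3: +2·2° lon, +3·1° lat → SW at lon -136°, lat -67°.
Subsquare j=9, i=8: +9·0.0833333° lon, +8·0.0416667° lat → SW at lon -135.25°, lat -66.6667°.
Extended square 4, 4: +4·0.00833333° lon, +4·0.00416667° lat → SW at lon -135.217°, lat -66.65°.
Cell spans 0.00833333° lon × 0.00416667° lat.
south -66.65000, north -66.64583.

-66.65000, -66.64583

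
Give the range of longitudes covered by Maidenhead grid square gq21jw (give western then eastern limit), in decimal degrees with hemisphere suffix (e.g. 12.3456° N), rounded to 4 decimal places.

Field G=6, Q=16: +6·20° lon, +16·10° lat → SW at lon -60°, lat 70°.
Square 2, 1: +2·2° lon, +1·1° lat → SW at lon -56°, lat 71°.
Subsquare j=9, w=22: +9·0.0833333° lon, +22·0.0416667° lat → SW at lon -55.25°, lat 71.9167°.
Cell spans 0.0833333° lon × 0.0416667° lat.
west 55.2500° W, east 55.1667° W.

55.2500° W, 55.1667° W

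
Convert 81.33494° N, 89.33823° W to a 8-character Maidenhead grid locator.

ER51hi90

Offset from 180°W / 90°S: lon 90.66177°, lat 171.33494°.
Field: 90.66177/20 → 4 → E, 171.33494/10 → 17 → R; chars ER.
Square: 10.66177/2 → 5, 1.33494/1 → 1; chars 51.
Subsquare: 0.66177/0.0833333 → 7 → h, 0.33494/0.0416667 → 8 → i; chars hi.
Extended square: 0.07844/0.00833333 → 9, 0.00161/0.00416667 → 0; chars 90.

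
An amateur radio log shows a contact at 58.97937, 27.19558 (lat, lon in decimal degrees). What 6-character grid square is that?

Offset from 180°W / 90°S: lon 207.1956°, lat 148.9794°.
Field: lon ⌊207.1956/20⌋ = 10 → K; lat ⌊148.9794/10⌋ = 14 → O.
Square: lon ⌊7.1956/2⌋ = 3; lat ⌊8.9794/1⌋ = 8.
Subsquare: lon ⌊1.1956/0.0833333⌋ = 14 → o; lat ⌊0.9794/0.0416667⌋ = 23 → x.

KO38ox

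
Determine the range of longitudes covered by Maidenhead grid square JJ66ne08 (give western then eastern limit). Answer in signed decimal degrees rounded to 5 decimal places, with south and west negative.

13.08333, 13.09167

Field J=9, J=9: +9·20° lon, +9·10° lat → SW at lon 0°, lat 0°.
Square 6, 6: +6·2° lon, +6·1° lat → SW at lon 12°, lat 6°.
Subsquare n=13, e=4: +13·0.0833333° lon, +4·0.0416667° lat → SW at lon 13.0833°, lat 6.16667°.
Extended square 0, 8: +0·0.00833333° lon, +8·0.00416667° lat → SW at lon 13.0833°, lat 6.2°.
Cell spans 0.00833333° lon × 0.00416667° lat.
west 13.08333, east 13.09167.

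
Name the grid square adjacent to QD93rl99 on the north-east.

QD93sm00

Longitude extended square 9; +1 → 10, wraps to 0, carry into subsquare.
Longitude subsquare r = 17; +1 → 18 = s.
Latitude extended square 9; +1 → 10, wraps to 0, carry into subsquare.
Latitude subsquare l = 11; +1 → 12 = m.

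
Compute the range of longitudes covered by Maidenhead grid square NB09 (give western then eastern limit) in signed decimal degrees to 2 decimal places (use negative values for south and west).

80.00, 82.00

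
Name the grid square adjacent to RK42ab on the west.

Longitude subsquare a = 0; −1 → -1, wraps to 23 = x, carry into square.
Longitude square 4; −1 → 3.
The latitude characters are unchanged.

RK32xb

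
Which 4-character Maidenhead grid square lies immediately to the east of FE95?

Longitude square 9; +1 → 10, wraps to 0, carry into field.
Longitude field F = 5; +1 → 6 = G.
The latitude characters are unchanged.

GE05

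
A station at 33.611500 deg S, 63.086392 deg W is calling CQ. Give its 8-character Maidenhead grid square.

FF86kj93

Offset from 180°W / 90°S: lon 116.91361°, lat 56.38850°.
Field (20°×10°, letters A–R): lon ⌊116.91361/20⌋ = 5 → F; lat ⌊56.38850/10⌋ = 5 → F.
Square (2°×1°, digits 0–9): lon ⌊16.91361/2⌋ = 8; lat ⌊6.38850/1⌋ = 6.
Subsquare (5′×2.5′, letters a–x): lon ⌊0.91361/0.0833333⌋ = 10 → k; lat ⌊0.38850/0.0416667⌋ = 9 → j.
Extended square (30″×15″, digits 0–9): lon ⌊0.08027/0.00833333⌋ = 9; lat ⌊0.01350/0.00416667⌋ = 3.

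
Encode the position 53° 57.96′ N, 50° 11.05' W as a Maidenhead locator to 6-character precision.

GO43vx

Shift to the Maidenhead origin (180°W, 90°S): lon 129.8158, lat 143.9660.
Field: lon ⌊129.8158/20⌋ = 6 → G; lat ⌊143.9660/10⌋ = 14 → O.
Square: lon ⌊9.8158/2⌋ = 4; lat ⌊3.9660/1⌋ = 3.
Subsquare: lon ⌊1.8158/0.0833333⌋ = 21 → v; lat ⌊0.9660/0.0416667⌋ = 23 → x.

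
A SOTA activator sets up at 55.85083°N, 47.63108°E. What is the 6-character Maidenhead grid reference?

Offset from 180°W / 90°S: lon 227.6311°, lat 145.8508°.
Field: lon ⌊227.6311/20⌋ = 11 → L; lat ⌊145.8508/10⌋ = 14 → O.
Square: lon ⌊7.6311/2⌋ = 3; lat ⌊5.8508/1⌋ = 5.
Subsquare: lon ⌊1.6311/0.0833333⌋ = 19 → t; lat ⌊0.8508/0.0416667⌋ = 20 → u.

LO35tu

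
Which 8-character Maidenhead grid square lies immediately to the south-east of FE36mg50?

FE36mf69

Longitude extended square 5; +1 → 6.
Latitude extended square 0; −1 → -1, wraps to 9, carry into subsquare.
Latitude subsquare g = 6; −1 → 5 = f.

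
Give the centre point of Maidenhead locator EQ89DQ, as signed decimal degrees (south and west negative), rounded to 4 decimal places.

79.6875, -83.7083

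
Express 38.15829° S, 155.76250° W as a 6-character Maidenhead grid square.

BF21cu

Offset from 180°W / 90°S: lon 24.2375°, lat 51.8417°.
Field: lon ⌊24.2375/20⌋ = 1 → B; lat ⌊51.8417/10⌋ = 5 → F.
Square: lon ⌊4.2375/2⌋ = 2; lat ⌊1.8417/1⌋ = 1.
Subsquare: lon ⌊0.2375/0.0833333⌋ = 2 → c; lat ⌊0.8417/0.0416667⌋ = 20 → u.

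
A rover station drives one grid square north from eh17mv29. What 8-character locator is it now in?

EH17mw20

Latitude extended square 9; +1 → 10, wraps to 0, carry into subsquare.
Latitude subsquare v = 21; +1 → 22 = w.
The longitude characters are unchanged.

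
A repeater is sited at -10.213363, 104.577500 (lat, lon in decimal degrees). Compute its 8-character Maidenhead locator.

OH29gs98

Offset from 180°W / 90°S: lon 284.57750°, lat 79.78664°.
Field (20°×10°, letters A–R): lon ⌊284.57750/20⌋ = 14 → O; lat ⌊79.78664/10⌋ = 7 → H.
Square (2°×1°, digits 0–9): lon ⌊4.57750/2⌋ = 2; lat ⌊9.78664/1⌋ = 9.
Subsquare (5′×2.5′, letters a–x): lon ⌊0.57750/0.0833333⌋ = 6 → g; lat ⌊0.78664/0.0416667⌋ = 18 → s.
Extended square (30″×15″, digits 0–9): lon ⌊0.07750/0.00833333⌋ = 9; lat ⌊0.03664/0.00416667⌋ = 8.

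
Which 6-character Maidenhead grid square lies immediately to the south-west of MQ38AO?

Longitude subsquare a = 0; −1 → -1, wraps to 23 = x, carry into square.
Longitude square 3; −1 → 2.
Latitude subsquare o = 14; −1 → 13 = n.

MQ28xn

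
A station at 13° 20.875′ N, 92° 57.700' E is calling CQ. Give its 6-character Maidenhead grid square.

NK63li

Shift to the Maidenhead origin (180°W, 90°S): lon 272.9617, lat 103.3479.
Field: lon ⌊272.9617/20⌋ = 13 → N; lat ⌊103.3479/10⌋ = 10 → K.
Square: lon ⌊12.9617/2⌋ = 6; lat ⌊3.3479/1⌋ = 3.
Subsquare: lon ⌊0.9617/0.0833333⌋ = 11 → l; lat ⌊0.3479/0.0416667⌋ = 8 → i.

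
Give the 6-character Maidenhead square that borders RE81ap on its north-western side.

Longitude subsquare a = 0; −1 → -1, wraps to 23 = x, carry into square.
Longitude square 8; −1 → 7.
Latitude subsquare p = 15; +1 → 16 = q.

RE71xq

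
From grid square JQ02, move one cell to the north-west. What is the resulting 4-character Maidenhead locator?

Longitude square 0; −1 → -1, wraps to 9, carry into field.
Longitude field J = 9; −1 → 8 = I.
Latitude square 2; +1 → 3.

IQ93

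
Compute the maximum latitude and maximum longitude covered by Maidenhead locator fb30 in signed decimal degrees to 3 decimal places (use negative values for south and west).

-79.000, -72.000

Field F=5, B=1: +5·20° lon, +1·10° lat → SW at lon -80°, lat -80°.
Square 3, 0: +3·2° lon, +0·1° lat → SW at lon -74°, lat -80°.
Cell spans 2° lon × 1° lat. NE corner is SW corner plus one full cell.
latitude -79.000, longitude -72.000.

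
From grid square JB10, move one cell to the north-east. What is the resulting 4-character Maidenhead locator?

JB21

Longitude square 1; +1 → 2.
Latitude square 0; +1 → 1.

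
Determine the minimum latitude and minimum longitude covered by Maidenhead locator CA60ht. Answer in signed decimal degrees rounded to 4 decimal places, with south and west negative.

Field C=2, A=0: +2·20° lon, +0·10° lat → SW at lon -140°, lat -90°.
Square 6, 0: +6·2° lon, +0·1° lat → SW at lon -128°, lat -90°.
Subsquare h=7, t=19: +7·0.0833333° lon, +19·0.0416667° lat → SW at lon -127.417°, lat -89.2083°.
latitude -89.2083, longitude -127.4167.

-89.2083, -127.4167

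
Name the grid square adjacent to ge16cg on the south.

GE16cf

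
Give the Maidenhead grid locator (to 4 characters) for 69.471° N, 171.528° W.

AP49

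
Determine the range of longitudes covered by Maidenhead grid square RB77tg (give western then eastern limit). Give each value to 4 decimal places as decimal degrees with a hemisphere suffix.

175.5833° E, 175.6667° E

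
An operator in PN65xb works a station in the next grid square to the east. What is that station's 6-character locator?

PN75ab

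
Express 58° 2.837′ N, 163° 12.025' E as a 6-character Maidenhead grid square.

RO18ob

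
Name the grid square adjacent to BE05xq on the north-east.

BE15ar

Longitude subsquare x = 23; +1 → 24, wraps to 0 = a, carry into square.
Longitude square 0; +1 → 1.
Latitude subsquare q = 16; +1 → 17 = r.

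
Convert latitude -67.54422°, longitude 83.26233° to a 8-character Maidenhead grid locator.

NC12pk19

Offset from 180°W / 90°S: lon 263.26233°, lat 22.45578°.
Field: 263.26233/20 → 13 → N, 22.45578/10 → 2 → C; chars NC.
Square: 3.26233/2 → 1, 2.45578/1 → 2; chars 12.
Subsquare: 1.26233/0.0833333 → 15 → p, 0.45578/0.0416667 → 10 → k; chars pk.
Extended square: 0.01233/0.00833333 → 1, 0.03911/0.00416667 → 9; chars 19.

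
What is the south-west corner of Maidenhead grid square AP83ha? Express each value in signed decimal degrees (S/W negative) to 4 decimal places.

63.0000, -163.4167

Field A=0, P=15: +0·20° lon, +15·10° lat → SW at lon -180°, lat 60°.
Square 8, 3: +8·2° lon, +3·1° lat → SW at lon -164°, lat 63°.
Subsquare h=7, a=0: +7·0.0833333° lon, +0·0.0416667° lat → SW at lon -163.417°, lat 63°.
latitude 63.0000, longitude -163.4167.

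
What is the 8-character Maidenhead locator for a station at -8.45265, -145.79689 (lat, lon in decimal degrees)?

BI71cn41

Offset from 180°W / 90°S: lon 34.20311°, lat 81.54735°.
Field (20°×10°, letters A–R): lon ⌊34.20311/20⌋ = 1 → B; lat ⌊81.54735/10⌋ = 8 → I.
Square (2°×1°, digits 0–9): lon ⌊14.20311/2⌋ = 7; lat ⌊1.54735/1⌋ = 1.
Subsquare (5′×2.5′, letters a–x): lon ⌊0.20311/0.0833333⌋ = 2 → c; lat ⌊0.54735/0.0416667⌋ = 13 → n.
Extended square (30″×15″, digits 0–9): lon ⌊0.03644/0.00833333⌋ = 4; lat ⌊0.00568/0.00416667⌋ = 1.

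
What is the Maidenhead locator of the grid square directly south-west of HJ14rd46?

HJ14rd35

Longitude extended square 4; −1 → 3.
Latitude extended square 6; −1 → 5.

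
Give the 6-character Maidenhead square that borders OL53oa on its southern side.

OL52ox

Latitude subsquare a = 0; −1 → -1, wraps to 23 = x, carry into square.
Latitude square 3; −1 → 2.
The longitude characters are unchanged.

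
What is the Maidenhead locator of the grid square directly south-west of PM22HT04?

PM22gt93

Longitude extended square 0; −1 → -1, wraps to 9, carry into subsquare.
Longitude subsquare h = 7; −1 → 6 = g.
Latitude extended square 4; −1 → 3.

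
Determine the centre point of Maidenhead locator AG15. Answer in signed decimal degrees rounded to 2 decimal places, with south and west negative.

-24.50, -177.00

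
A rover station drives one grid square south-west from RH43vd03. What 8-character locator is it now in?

Longitude extended square 0; −1 → -1, wraps to 9, carry into subsquare.
Longitude subsquare v = 21; −1 → 20 = u.
Latitude extended square 3; −1 → 2.

RH43ud92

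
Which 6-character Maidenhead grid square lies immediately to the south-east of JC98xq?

KC08ap

Longitude subsquare x = 23; +1 → 24, wraps to 0 = a, carry into square.
Longitude square 9; +1 → 10, wraps to 0, carry into field.
Longitude field J = 9; +1 → 10 = K.
Latitude subsquare q = 16; −1 → 15 = p.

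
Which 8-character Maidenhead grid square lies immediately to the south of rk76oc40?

RK76ob49

Latitude extended square 0; −1 → -1, wraps to 9, carry into subsquare.
Latitude subsquare c = 2; −1 → 1 = b.
The longitude characters are unchanged.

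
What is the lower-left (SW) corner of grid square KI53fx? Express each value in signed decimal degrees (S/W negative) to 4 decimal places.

Field K=10, I=8: +10·20° lon, +8·10° lat → SW at lon 20°, lat -10°.
Square 5, 3: +5·2° lon, +3·1° lat → SW at lon 30°, lat -7°.
Subsquare f=5, x=23: +5·0.0833333° lon, +23·0.0416667° lat → SW at lon 30.4167°, lat -6.04167°.
latitude -6.0417, longitude 30.4167.

-6.0417, 30.4167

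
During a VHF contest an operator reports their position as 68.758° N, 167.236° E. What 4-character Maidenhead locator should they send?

RP38

Add 180° to longitude and 90° to latitude: 347.24, 158.76.
Field (20°×10°, letters A–R): lon ⌊347.24/20⌋ = 17 → R; lat ⌊158.76/10⌋ = 15 → P.
Square (2°×1°, digits 0–9): lon ⌊7.24/2⌋ = 3; lat ⌊8.76/1⌋ = 8.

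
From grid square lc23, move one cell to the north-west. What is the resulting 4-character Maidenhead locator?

Longitude square 2; −1 → 1.
Latitude square 3; +1 → 4.

LC14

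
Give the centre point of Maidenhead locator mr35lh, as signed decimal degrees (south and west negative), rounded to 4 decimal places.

Field M=12, R=17: +12·20° lon, +17·10° lat → SW at lon 60°, lat 80°.
Square 3, 5: +3·2° lon, +5·1° lat → SW at lon 66°, lat 85°.
Subsquare l=11, h=7: +11·0.0833333° lon, +7·0.0416667° lat → SW at lon 66.9167°, lat 85.2917°.
Cell spans 0.0833333° lon × 0.0416667° lat. Centre is SW corner plus half of each.
latitude 85.3125, longitude 66.9583.

85.3125, 66.9583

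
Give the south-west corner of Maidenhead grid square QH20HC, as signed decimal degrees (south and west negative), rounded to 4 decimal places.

Field Q=16, H=7: +16·20° lon, +7·10° lat → SW at lon 140°, lat -20°.
Square 2, 0: +2·2° lon, +0·1° lat → SW at lon 144°, lat -20°.
Subsquare h=7, c=2: +7·0.0833333° lon, +2·0.0416667° lat → SW at lon 144.583°, lat -19.9167°.
latitude -19.9167, longitude 144.5833.

-19.9167, 144.5833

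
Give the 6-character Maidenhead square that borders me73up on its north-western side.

Longitude subsquare u = 20; −1 → 19 = t.
Latitude subsquare p = 15; +1 → 16 = q.

ME73tq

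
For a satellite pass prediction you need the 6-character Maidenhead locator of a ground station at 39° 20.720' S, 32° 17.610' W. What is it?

Offset from 180°W / 90°S: lon 147.7065°, lat 50.6547°.
Field (20°×10°, letters A–R): lon ⌊147.7065/20⌋ = 7 → H; lat ⌊50.6547/10⌋ = 5 → F.
Square (2°×1°, digits 0–9): lon ⌊7.7065/2⌋ = 3; lat ⌊0.6547/1⌋ = 0.
Subsquare (5′×2.5′, letters a–x): lon ⌊1.7065/0.0833333⌋ = 20 → u; lat ⌊0.6547/0.0416667⌋ = 15 → p.

HF30up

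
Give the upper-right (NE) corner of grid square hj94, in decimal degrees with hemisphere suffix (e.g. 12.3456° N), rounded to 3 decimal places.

5.000° N, 20.000° W

Field H=7, J=9: +7·20° lon, +9·10° lat → SW at lon -40°, lat 0°.
Square 9, 4: +9·2° lon, +4·1° lat → SW at lon -22°, lat 4°.
Cell spans 2° lon × 1° lat. NE corner is SW corner plus one full cell.
latitude 5.000° N, longitude 20.000° W.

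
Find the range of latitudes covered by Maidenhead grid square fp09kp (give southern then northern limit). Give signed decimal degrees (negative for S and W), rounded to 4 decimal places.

Field F=5, P=15: +5·20° lon, +15·10° lat → SW at lon -80°, lat 60°.
Square 0, 9: +0·2° lon, +9·1° lat → SW at lon -80°, lat 69°.
Subsquare k=10, p=15: +10·0.0833333° lon, +15·0.0416667° lat → SW at lon -79.1667°, lat 69.625°.
Cell spans 0.0833333° lon × 0.0416667° lat.
south 69.6250, north 69.6667.

69.6250, 69.6667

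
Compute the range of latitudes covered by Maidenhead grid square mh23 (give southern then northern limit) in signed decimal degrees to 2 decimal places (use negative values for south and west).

Field M=12, H=7: +12·20° lon, +7·10° lat → SW at lon 60°, lat -20°.
Square 2, 3: +2·2° lon, +3·1° lat → SW at lon 64°, lat -17°.
Cell spans 2° lon × 1° lat.
south -17.00, north -16.00.

-17.00, -16.00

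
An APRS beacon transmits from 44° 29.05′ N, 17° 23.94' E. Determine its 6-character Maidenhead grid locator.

Offset from 180°W / 90°S: lon 197.3990°, lat 134.4842°.
Field: 197.3990/20 → 9 → J, 134.4842/10 → 13 → N; chars JN.
Square: 17.3990/2 → 8, 4.4842/1 → 4; chars 84.
Subsquare: 1.3990/0.0833333 → 16 → q, 0.4842/0.0416667 → 11 → l; chars ql.

JN84ql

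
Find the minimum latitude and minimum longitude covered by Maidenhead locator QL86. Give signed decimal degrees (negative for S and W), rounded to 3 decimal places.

26.000, 156.000

Field Q=16, L=11: +16·20° lon, +11·10° lat → SW at lon 140°, lat 20°.
Square 8, 6: +8·2° lon, +6·1° lat → SW at lon 156°, lat 26°.
latitude 26.000, longitude 156.000.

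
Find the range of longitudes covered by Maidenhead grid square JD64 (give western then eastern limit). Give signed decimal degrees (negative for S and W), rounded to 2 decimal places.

Field J=9, D=3: +9·20° lon, +3·10° lat → SW at lon 0°, lat -60°.
Square 6, 4: +6·2° lon, +4·1° lat → SW at lon 12°, lat -56°.
Cell spans 2° lon × 1° lat.
west 12.00, east 14.00.

12.00, 14.00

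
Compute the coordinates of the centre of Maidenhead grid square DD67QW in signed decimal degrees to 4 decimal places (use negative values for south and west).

-52.0625, -106.6250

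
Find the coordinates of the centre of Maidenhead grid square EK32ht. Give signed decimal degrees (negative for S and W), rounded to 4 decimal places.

12.8125, -93.3750

Field E=4, K=10: +4·20° lon, +10·10° lat → SW at lon -100°, lat 10°.
Square 3, 2: +3·2° lon, +2·1° lat → SW at lon -94°, lat 12°.
Subsquare h=7, t=19: +7·0.0833333° lon, +19·0.0416667° lat → SW at lon -93.4167°, lat 12.7917°.
Cell spans 0.0833333° lon × 0.0416667° lat. Centre is SW corner plus half of each.
latitude 12.8125, longitude -93.3750.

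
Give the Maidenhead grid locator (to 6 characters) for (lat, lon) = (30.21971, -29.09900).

HM50kf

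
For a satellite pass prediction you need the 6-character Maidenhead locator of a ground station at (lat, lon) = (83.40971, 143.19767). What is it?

Add 180° to longitude and 90° to latitude: 323.1977, 173.4097.
Field (20°×10°, letters A–R): lon ⌊323.1977/20⌋ = 16 → Q; lat ⌊173.4097/10⌋ = 17 → R.
Square (2°×1°, digits 0–9): lon ⌊3.1977/2⌋ = 1; lat ⌊3.4097/1⌋ = 3.
Subsquare (5′×2.5′, letters a–x): lon ⌊1.1977/0.0833333⌋ = 14 → o; lat ⌊0.4097/0.0416667⌋ = 9 → j.

QR13oj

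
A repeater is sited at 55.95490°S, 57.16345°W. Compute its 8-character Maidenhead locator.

GD14kb00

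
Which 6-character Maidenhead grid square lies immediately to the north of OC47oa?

OC47ob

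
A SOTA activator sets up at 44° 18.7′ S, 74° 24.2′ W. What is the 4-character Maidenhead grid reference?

Offset from 180°W / 90°S: lon 105.60°, lat 45.69°.
Field (20°×10°, letters A–R): 105.60/20 → 5 → F, 45.69/10 → 4 → E; chars FE.
Square (2°×1°, digits 0–9): 5.60/2 → 2, 5.69/1 → 5; chars 25.

FE25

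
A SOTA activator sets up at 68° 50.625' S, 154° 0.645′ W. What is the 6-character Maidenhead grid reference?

Offset from 180°W / 90°S: lon 25.9892°, lat 21.1562°.
Field (20°×10°, letters A–R): lon ⌊25.9892/20⌋ = 1 → B; lat ⌊21.1562/10⌋ = 2 → C.
Square (2°×1°, digits 0–9): lon ⌊5.9892/2⌋ = 2; lat ⌊1.1562/1⌋ = 1.
Subsquare (5′×2.5′, letters a–x): lon ⌊1.9892/0.0833333⌋ = 23 → x; lat ⌊0.1562/0.0416667⌋ = 3 → d.

BC21xd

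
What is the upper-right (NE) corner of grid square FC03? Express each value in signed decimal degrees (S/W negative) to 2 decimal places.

Field F=5, C=2: +5·20° lon, +2·10° lat → SW at lon -80°, lat -70°.
Square 0, 3: +0·2° lon, +3·1° lat → SW at lon -80°, lat -67°.
Cell spans 2° lon × 1° lat. NE corner is SW corner plus one full cell.
latitude -66.00, longitude -78.00.

-66.00, -78.00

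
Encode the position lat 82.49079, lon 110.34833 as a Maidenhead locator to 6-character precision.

Add 180° to longitude and 90° to latitude: 290.3483, 172.4908.
Field: 290.3483/20 → 14 → O, 172.4908/10 → 17 → R; chars OR.
Square: 10.3483/2 → 5, 2.4908/1 → 2; chars 52.
Subsquare: 0.3483/0.0833333 → 4 → e, 0.4908/0.0416667 → 11 → l; chars el.

OR52el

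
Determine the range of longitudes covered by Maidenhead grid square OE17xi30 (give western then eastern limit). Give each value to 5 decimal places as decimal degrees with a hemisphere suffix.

103.94167° E, 103.95000° E

Field O=14, E=4: +14·20° lon, +4·10° lat → SW at lon 100°, lat -50°.
Square 1, 7: +1·2° lon, +7·1° lat → SW at lon 102°, lat -43°.
Subsquare x=23, i=8: +23·0.0833333° lon, +8·0.0416667° lat → SW at lon 103.917°, lat -42.6667°.
Extended square 3, 0: +3·0.00833333° lon, +0·0.00416667° lat → SW at lon 103.942°, lat -42.6667°.
Cell spans 0.00833333° lon × 0.00416667° lat.
west 103.94167° E, east 103.95000° E.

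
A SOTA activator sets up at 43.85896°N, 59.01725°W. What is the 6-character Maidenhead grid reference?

GN03lu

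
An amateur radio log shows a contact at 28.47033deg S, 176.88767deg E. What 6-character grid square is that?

RG81km

Add 180° to longitude and 90° to latitude: 356.8877, 61.5297.
Field: 356.8877/20 → 17 → R, 61.5297/10 → 6 → G; chars RG.
Square: 16.8877/2 → 8, 1.5297/1 → 1; chars 81.
Subsquare: 0.8877/0.0833333 → 10 → k, 0.5297/0.0416667 → 12 → m; chars km.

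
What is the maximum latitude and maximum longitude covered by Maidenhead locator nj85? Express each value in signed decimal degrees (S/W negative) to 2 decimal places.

6.00, 98.00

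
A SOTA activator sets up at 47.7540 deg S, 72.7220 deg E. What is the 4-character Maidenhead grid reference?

Add 180° to longitude and 90° to latitude: 252.72, 42.25.
Field: 252.72/20 → 12 → M, 42.25/10 → 4 → E; chars ME.
Square: 12.72/2 → 6, 2.25/1 → 2; chars 62.

ME62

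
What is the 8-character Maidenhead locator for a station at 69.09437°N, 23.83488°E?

KP19wc02

Add 180° to longitude and 90° to latitude: 203.83488, 159.09437.
Field: 203.83488/20 → 10 → K, 159.09437/10 → 15 → P; chars KP.
Square: 3.83488/2 → 1, 9.09437/1 → 9; chars 19.
Subsquare: 1.83488/0.0833333 → 22 → w, 0.09437/0.0416667 → 2 → c; chars wc.
Extended square: 0.00155/0.00833333 → 0, 0.01104/0.00416667 → 2; chars 02.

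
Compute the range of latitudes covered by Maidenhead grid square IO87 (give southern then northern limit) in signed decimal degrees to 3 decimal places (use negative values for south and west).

Field I=8, O=14: +8·20° lon, +14·10° lat → SW at lon -20°, lat 50°.
Square 8, 7: +8·2° lon, +7·1° lat → SW at lon -4°, lat 57°.
Cell spans 2° lon × 1° lat.
south 57.000, north 58.000.

57.000, 58.000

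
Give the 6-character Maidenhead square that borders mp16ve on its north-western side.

Longitude subsquare v = 21; −1 → 20 = u.
Latitude subsquare e = 4; +1 → 5 = f.

MP16uf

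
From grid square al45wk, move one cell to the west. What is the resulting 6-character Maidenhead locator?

Longitude subsquare w = 22; −1 → 21 = v.
The latitude characters are unchanged.

AL45vk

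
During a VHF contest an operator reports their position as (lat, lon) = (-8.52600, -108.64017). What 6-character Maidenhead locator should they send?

Offset from 180°W / 90°S: lon 71.3598°, lat 81.4740°.
Field (20°×10°, letters A–R): 71.3598/20 → 3 → D, 81.4740/10 → 8 → I; chars DI.
Square (2°×1°, digits 0–9): 11.3598/2 → 5, 1.4740/1 → 1; chars 51.
Subsquare (5′×2.5′, letters a–x): 1.3598/0.0833333 → 16 → q, 0.4740/0.0416667 → 11 → l; chars ql.

DI51ql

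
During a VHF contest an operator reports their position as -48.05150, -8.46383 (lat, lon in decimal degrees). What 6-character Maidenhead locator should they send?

Add 180° to longitude and 90° to latitude: 171.5362, 41.9485.
Field: lon ⌊171.5362/20⌋ = 8 → I; lat ⌊41.9485/10⌋ = 4 → E.
Square: lon ⌊11.5362/2⌋ = 5; lat ⌊1.9485/1⌋ = 1.
Subsquare: lon ⌊1.5362/0.0833333⌋ = 18 → s; lat ⌊0.9485/0.0416667⌋ = 22 → w.

IE51sw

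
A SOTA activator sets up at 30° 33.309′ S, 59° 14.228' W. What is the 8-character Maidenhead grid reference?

GF09jk16

Shift to the Maidenhead origin (180°W, 90°S): lon 120.76287, lat 59.44485.
Field: lon ⌊120.76287/20⌋ = 6 → G; lat ⌊59.44485/10⌋ = 5 → F.
Square: lon ⌊0.76287/2⌋ = 0; lat ⌊9.44485/1⌋ = 9.
Subsquare: lon ⌊0.76287/0.0833333⌋ = 9 → j; lat ⌊0.44485/0.0416667⌋ = 10 → k.
Extended square: lon ⌊0.01287/0.00833333⌋ = 1; lat ⌊0.02818/0.00416667⌋ = 6.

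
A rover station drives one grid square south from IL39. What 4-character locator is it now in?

Latitude square 9; −1 → 8.
The longitude characters are unchanged.

IL38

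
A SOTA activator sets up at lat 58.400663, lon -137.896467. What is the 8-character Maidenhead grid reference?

CO18bj26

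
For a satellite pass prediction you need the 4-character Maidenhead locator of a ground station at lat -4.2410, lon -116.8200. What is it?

DI15

Add 180° to longitude and 90° to latitude: 63.18, 85.76.
Field (20°×10°, letters A–R): 63.18/20 → 3 → D, 85.76/10 → 8 → I; chars DI.
Square (2°×1°, digits 0–9): 3.18/2 → 1, 5.76/1 → 5; chars 15.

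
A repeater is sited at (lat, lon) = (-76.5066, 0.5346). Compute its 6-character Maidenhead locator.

JB03gl

Add 180° to longitude and 90° to latitude: 180.5346, 13.4934.
Field: 180.5346/20 → 9 → J, 13.4934/10 → 1 → B; chars JB.
Square: 0.5346/2 → 0, 3.4934/1 → 3; chars 03.
Subsquare: 0.5346/0.0833333 → 6 → g, 0.4934/0.0416667 → 11 → l; chars gl.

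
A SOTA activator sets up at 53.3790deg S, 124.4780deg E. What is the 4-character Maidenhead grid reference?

Offset from 180°W / 90°S: lon 304.48°, lat 36.62°.
Field (20°×10°, letters A–R): 304.48/20 → 15 → P, 36.62/10 → 3 → D; chars PD.
Square (2°×1°, digits 0–9): 4.48/2 → 2, 6.62/1 → 6; chars 26.

PD26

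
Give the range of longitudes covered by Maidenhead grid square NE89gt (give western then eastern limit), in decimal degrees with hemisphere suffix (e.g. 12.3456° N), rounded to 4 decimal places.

Field N=13, E=4: +13·20° lon, +4·10° lat → SW at lon 80°, lat -50°.
Square 8, 9: +8·2° lon, +9·1° lat → SW at lon 96°, lat -41°.
Subsquare g=6, t=19: +6·0.0833333° lon, +19·0.0416667° lat → SW at lon 96.5°, lat -40.2083°.
Cell spans 0.0833333° lon × 0.0416667° lat.
west 96.5000° E, east 96.5833° E.

96.5000° E, 96.5833° E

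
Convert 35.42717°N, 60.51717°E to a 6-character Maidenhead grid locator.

MM05gk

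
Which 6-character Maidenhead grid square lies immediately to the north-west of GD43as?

Longitude subsquare a = 0; −1 → -1, wraps to 23 = x, carry into square.
Longitude square 4; −1 → 3.
Latitude subsquare s = 18; +1 → 19 = t.

GD33xt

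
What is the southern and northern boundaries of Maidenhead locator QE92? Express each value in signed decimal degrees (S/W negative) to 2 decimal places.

-48.00, -47.00

Field Q=16, E=4: +16·20° lon, +4·10° lat → SW at lon 140°, lat -50°.
Square 9, 2: +9·2° lon, +2·1° lat → SW at lon 158°, lat -48°.
Cell spans 2° lon × 1° lat.
south -48.00, north -47.00.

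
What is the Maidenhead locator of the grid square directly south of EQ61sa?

Latitude subsquare a = 0; −1 → -1, wraps to 23 = x, carry into square.
Latitude square 1; −1 → 0.
The longitude characters are unchanged.

EQ60sx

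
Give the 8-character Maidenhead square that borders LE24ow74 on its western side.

LE24ow64

Longitude extended square 7; −1 → 6.
The latitude characters are unchanged.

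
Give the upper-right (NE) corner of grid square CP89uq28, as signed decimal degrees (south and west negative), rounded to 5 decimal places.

Field C=2, P=15: +2·20° lon, +15·10° lat → SW at lon -140°, lat 60°.
Square 8, 9: +8·2° lon, +9·1° lat → SW at lon -124°, lat 69°.
Subsquare u=20, q=16: +20·0.0833333° lon, +16·0.0416667° lat → SW at lon -122.333°, lat 69.6667°.
Extended square 2, 8: +2·0.00833333° lon, +8·0.00416667° lat → SW at lon -122.317°, lat 69.7°.
Cell spans 0.00833333° lon × 0.00416667° lat. NE corner is SW corner plus one full cell.
latitude 69.70417, longitude -122.30833.

69.70417, -122.30833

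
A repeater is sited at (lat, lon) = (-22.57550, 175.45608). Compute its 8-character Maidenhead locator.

Add 180° to longitude and 90° to latitude: 355.45608, 67.42450.
Field: 355.45608/20 → 17 → R, 67.42450/10 → 6 → G; chars RG.
Square: 15.45608/2 → 7, 7.42450/1 → 7; chars 77.
Subsquare: 1.45608/0.0833333 → 17 → r, 0.42450/0.0416667 → 10 → k; chars rk.
Extended square: 0.03941/0.00833333 → 4, 0.00783/0.00416667 → 1; chars 41.

RG77rk41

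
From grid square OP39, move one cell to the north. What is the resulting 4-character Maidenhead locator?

Latitude square 9; +1 → 10, wraps to 0, carry into field.
Latitude field P = 15; +1 → 16 = Q.
The longitude characters are unchanged.

OQ30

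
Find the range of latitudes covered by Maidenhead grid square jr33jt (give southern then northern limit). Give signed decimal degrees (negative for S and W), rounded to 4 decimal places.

Field J=9, R=17: +9·20° lon, +17·10° lat → SW at lon 0°, lat 80°.
Square 3, 3: +3·2° lon, +3·1° lat → SW at lon 6°, lat 83°.
Subsquare j=9, t=19: +9·0.0833333° lon, +19·0.0416667° lat → SW at lon 6.75°, lat 83.7917°.
Cell spans 0.0833333° lon × 0.0416667° lat.
south 83.7917, north 83.8333.

83.7917, 83.8333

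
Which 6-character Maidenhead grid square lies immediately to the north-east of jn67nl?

JN67om

Longitude subsquare n = 13; +1 → 14 = o.
Latitude subsquare l = 11; +1 → 12 = m.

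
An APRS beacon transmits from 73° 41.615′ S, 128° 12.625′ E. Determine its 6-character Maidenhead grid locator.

PB46ch

Add 180° to longitude and 90° to latitude: 308.2104, 16.3064.
Field: 308.2104/20 → 15 → P, 16.3064/10 → 1 → B; chars PB.
Square: 8.2104/2 → 4, 6.3064/1 → 6; chars 46.
Subsquare: 0.2104/0.0833333 → 2 → c, 0.3064/0.0416667 → 7 → h; chars ch.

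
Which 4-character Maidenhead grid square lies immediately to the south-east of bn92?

CN01

Longitude square 9; +1 → 10, wraps to 0, carry into field.
Longitude field B = 1; +1 → 2 = C.
Latitude square 2; −1 → 1.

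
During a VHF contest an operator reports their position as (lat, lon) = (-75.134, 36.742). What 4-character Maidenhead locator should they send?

KB84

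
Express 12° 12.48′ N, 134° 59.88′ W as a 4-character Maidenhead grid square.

Offset from 180°W / 90°S: lon 45.00°, lat 102.21°.
Field: lon ⌊45.00/20⌋ = 2 → C; lat ⌊102.21/10⌋ = 10 → K.
Square: lon ⌊5.00/2⌋ = 2; lat ⌊2.21/1⌋ = 2.

CK22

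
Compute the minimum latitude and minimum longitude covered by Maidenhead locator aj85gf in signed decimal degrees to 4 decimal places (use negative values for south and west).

5.2083, -163.5000

Field A=0, J=9: +0·20° lon, +9·10° lat → SW at lon -180°, lat 0°.
Square 8, 5: +8·2° lon, +5·1° lat → SW at lon -164°, lat 5°.
Subsquare g=6, f=5: +6·0.0833333° lon, +5·0.0416667° lat → SW at lon -163.5°, lat 5.20833°.
latitude 5.2083, longitude -163.5000.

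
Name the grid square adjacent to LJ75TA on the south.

LJ74tx

Latitude subsquare a = 0; −1 → -1, wraps to 23 = x, carry into square.
Latitude square 5; −1 → 4.
The longitude characters are unchanged.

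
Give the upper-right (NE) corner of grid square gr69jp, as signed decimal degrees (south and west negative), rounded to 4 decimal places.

Field G=6, R=17: +6·20° lon, +17·10° lat → SW at lon -60°, lat 80°.
Square 6, 9: +6·2° lon, +9·1° lat → SW at lon -48°, lat 89°.
Subsquare j=9, p=15: +9·0.0833333° lon, +15·0.0416667° lat → SW at lon -47.25°, lat 89.625°.
Cell spans 0.0833333° lon × 0.0416667° lat. NE corner is SW corner plus one full cell.
latitude 89.6667, longitude -47.1667.

89.6667, -47.1667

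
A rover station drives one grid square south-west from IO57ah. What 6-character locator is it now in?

IO47xg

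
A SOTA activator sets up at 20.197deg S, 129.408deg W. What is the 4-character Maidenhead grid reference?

CG59

Offset from 180°W / 90°S: lon 50.59°, lat 69.80°.
Field: lon ⌊50.59/20⌋ = 2 → C; lat ⌊69.80/10⌋ = 6 → G.
Square: lon ⌊10.59/2⌋ = 5; lat ⌊9.80/1⌋ = 9.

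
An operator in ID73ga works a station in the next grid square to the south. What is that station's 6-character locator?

ID72gx

Latitude subsquare a = 0; −1 → -1, wraps to 23 = x, carry into square.
Latitude square 3; −1 → 2.
The longitude characters are unchanged.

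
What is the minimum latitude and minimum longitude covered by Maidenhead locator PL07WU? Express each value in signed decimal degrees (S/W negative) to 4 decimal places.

27.8333, 121.8333

Field P=15, L=11: +15·20° lon, +11·10° lat → SW at lon 120°, lat 20°.
Square 0, 7: +0·2° lon, +7·1° lat → SW at lon 120°, lat 27°.
Subsquare w=22, u=20: +22·0.0833333° lon, +20·0.0416667° lat → SW at lon 121.833°, lat 27.8333°.
latitude 27.8333, longitude 121.8333.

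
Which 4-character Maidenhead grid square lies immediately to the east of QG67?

QG77

Longitude square 6; +1 → 7.
The latitude characters are unchanged.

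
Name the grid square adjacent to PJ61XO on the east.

PJ71ao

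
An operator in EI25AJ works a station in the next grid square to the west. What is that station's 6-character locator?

Longitude subsquare a = 0; −1 → -1, wraps to 23 = x, carry into square.
Longitude square 2; −1 → 1.
The latitude characters are unchanged.

EI15xj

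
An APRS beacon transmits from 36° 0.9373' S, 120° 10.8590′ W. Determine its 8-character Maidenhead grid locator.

CF93vx86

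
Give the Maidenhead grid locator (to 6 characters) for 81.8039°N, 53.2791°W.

Shift to the Maidenhead origin (180°W, 90°S): lon 126.7209, lat 171.8039.
Field: lon ⌊126.7209/20⌋ = 6 → G; lat ⌊171.8039/10⌋ = 17 → R.
Square: lon ⌊6.7209/2⌋ = 3; lat ⌊1.8039/1⌋ = 1.
Subsquare: lon ⌊0.7209/0.0833333⌋ = 8 → i; lat ⌊0.8039/0.0416667⌋ = 19 → t.

GR31it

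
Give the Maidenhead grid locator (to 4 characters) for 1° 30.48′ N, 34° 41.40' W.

HJ21

Add 180° to longitude and 90° to latitude: 145.31, 91.51.
Field: lon ⌊145.31/20⌋ = 7 → H; lat ⌊91.51/10⌋ = 9 → J.
Square: lon ⌊5.31/2⌋ = 2; lat ⌊1.51/1⌋ = 1.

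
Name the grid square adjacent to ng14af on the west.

NG04xf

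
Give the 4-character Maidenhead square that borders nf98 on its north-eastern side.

Longitude square 9; +1 → 10, wraps to 0, carry into field.
Longitude field N = 13; +1 → 14 = O.
Latitude square 8; +1 → 9.

OF09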